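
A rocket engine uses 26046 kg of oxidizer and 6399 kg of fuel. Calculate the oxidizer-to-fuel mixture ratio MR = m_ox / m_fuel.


MR = 26046 / 6399 = 4.07

4.07


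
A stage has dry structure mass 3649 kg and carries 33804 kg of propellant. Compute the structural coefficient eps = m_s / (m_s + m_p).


eps = 3649 / (3649 + 33804) = 0.0974

0.0974


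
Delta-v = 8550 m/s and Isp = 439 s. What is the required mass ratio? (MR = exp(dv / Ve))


Ve = 439 * 9.81 = 4306.59 m/s
MR = exp(8550 / 4306.59) = 7.281

7.281


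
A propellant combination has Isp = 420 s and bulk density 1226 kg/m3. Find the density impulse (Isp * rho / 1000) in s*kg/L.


rho*Isp = 420 * 1226 / 1000 = 515 s*kg/L

515 s*kg/L


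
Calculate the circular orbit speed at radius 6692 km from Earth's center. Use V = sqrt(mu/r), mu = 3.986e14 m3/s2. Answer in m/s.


V = sqrt(3.986e14 / 6692000) = 7718 m/s

7718 m/s


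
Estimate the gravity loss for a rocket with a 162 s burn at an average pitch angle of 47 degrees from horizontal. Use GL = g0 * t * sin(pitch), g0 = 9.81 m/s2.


GL = 9.81 * 162 * sin(47 deg) = 1162 m/s

1162 m/s


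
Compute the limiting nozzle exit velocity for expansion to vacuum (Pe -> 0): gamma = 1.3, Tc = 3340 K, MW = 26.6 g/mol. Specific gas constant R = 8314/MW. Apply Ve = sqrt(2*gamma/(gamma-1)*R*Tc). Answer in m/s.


R = 8314 / 26.6 = 312.56 J/(kg.K)
Ve = sqrt(2 * 1.3 / (1.3 - 1) * 312.56 * 3340) = 3008 m/s

3008 m/s


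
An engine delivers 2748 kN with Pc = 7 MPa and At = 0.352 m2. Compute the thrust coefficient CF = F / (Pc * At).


CF = 2748000 / (7e6 * 0.352) = 1.12

1.12


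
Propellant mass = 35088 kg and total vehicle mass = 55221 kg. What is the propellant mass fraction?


PMF = 35088 / 55221 = 0.635

0.635


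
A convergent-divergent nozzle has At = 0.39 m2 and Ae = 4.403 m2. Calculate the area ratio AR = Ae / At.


AR = 4.403 / 0.39 = 11.3

11.3


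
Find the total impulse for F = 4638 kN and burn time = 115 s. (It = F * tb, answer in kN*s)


It = 4638 * 115 = 533370 kN*s

533370 kN*s


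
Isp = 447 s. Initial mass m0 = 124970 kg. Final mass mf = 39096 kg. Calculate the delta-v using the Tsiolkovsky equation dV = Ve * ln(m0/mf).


Ve = 447 * 9.81 = 4385.07 m/s
dV = 4385.07 * ln(124970/39096) = 5096 m/s

5096 m/s


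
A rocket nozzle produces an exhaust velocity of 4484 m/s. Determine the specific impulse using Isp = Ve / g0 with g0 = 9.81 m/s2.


Isp = Ve / g0 = 4484 / 9.81 = 457.1 s

457.1 s


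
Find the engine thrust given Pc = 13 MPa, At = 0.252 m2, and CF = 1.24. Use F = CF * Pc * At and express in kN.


F = 1.24 * 13e6 * 0.252 = 4.0622e+06 N = 4062.2 kN

4062.2 kN


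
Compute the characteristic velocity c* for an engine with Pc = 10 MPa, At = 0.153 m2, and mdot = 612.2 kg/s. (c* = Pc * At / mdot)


c* = 10e6 * 0.153 / 612.2 = 2499 m/s

2499 m/s


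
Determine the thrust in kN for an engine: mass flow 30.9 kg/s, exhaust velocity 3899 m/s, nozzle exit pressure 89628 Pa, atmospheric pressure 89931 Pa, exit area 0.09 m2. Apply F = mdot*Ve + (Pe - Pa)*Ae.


F = 30.9 * 3899 + (89628 - 89931) * 0.09 = 120452.0 N = 120.5 kN

120.5 kN


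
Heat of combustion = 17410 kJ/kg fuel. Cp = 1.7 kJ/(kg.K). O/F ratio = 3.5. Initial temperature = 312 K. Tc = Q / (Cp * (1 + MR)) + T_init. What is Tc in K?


Tc = 17410 / (1.7 * (1 + 3.5)) + 312 = 2588 K

2588 K


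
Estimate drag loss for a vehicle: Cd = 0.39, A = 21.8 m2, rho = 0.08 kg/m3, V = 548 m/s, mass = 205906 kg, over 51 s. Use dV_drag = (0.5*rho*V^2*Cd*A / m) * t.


D = 0.5 * 0.08 * 548^2 * 0.39 * 21.8 = 102127.38 N
a = 102127.38 / 205906 = 0.496 m/s2
dV = 0.496 * 51 = 25.3 m/s

25.3 m/s


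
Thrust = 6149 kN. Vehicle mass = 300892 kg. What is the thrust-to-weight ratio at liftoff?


TWR = 6149000 / (300892 * 9.81) = 2.08

2.08


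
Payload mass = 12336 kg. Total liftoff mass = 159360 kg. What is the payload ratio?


PR = 12336 / 159360 = 0.0774

0.0774


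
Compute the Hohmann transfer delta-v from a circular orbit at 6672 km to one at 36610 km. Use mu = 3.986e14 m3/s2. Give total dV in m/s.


V1 = sqrt(mu/r1) = 7729.31 m/s
dV1 = V1*(sqrt(2*r2/(r1+r2)) - 1) = 2323.83 m/s
V2 = sqrt(mu/r2) = 3299.66 m/s
dV2 = V2*(1 - sqrt(2*r1/(r1+r2))) = 1467.52 m/s
Total dV = 3791 m/s

3791 m/s


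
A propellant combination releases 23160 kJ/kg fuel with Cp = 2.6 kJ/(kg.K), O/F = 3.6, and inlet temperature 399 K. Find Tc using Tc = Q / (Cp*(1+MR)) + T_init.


Tc = 23160 / (2.6 * (1 + 3.6)) + 399 = 2335 K

2335 K


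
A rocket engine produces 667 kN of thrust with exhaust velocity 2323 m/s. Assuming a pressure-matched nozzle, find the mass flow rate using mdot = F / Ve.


mdot = F / Ve = 667000 / 2323 = 287.1 kg/s

287.1 kg/s


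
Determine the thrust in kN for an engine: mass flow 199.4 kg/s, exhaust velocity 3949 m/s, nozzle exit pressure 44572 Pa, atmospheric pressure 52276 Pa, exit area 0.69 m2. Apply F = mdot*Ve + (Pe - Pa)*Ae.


F = 199.4 * 3949 + (44572 - 52276) * 0.69 = 782115.0 N = 782.1 kN

782.1 kN


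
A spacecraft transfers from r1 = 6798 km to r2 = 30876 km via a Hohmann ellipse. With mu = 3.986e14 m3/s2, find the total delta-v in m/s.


V1 = sqrt(mu/r1) = 7657.34 m/s
dV1 = V1*(sqrt(2*r2/(r1+r2)) - 1) = 2146.19 m/s
V2 = sqrt(mu/r2) = 3593.01 m/s
dV2 = V2*(1 - sqrt(2*r1/(r1+r2))) = 1434.55 m/s
Total dV = 3581 m/s

3581 m/s


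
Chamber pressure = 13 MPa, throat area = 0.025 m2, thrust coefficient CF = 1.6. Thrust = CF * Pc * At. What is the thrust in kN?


F = 1.6 * 13e6 * 0.025 = 520000.0 N = 520.0 kN

520.0 kN


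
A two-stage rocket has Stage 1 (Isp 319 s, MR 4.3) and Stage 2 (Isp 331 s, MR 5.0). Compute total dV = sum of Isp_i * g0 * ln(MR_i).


dV1 = 319 * 9.81 * ln(4.3) = 4564.6 m/s
dV2 = 331 * 9.81 * ln(5.0) = 5226.0 m/s
Total dV = 4564.6 + 5226.0 = 9790.6 m/s ~ 9791 m/s

9791 m/s


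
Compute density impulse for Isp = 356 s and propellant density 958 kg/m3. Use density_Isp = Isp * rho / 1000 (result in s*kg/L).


rho*Isp = 356 * 958 / 1000 = 341 s*kg/L

341 s*kg/L


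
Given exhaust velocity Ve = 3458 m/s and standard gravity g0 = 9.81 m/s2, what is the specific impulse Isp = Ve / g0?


Isp = Ve / g0 = 3458 / 9.81 = 352.5 s

352.5 s


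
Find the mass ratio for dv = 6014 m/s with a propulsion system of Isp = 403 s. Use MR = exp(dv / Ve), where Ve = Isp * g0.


Ve = 403 * 9.81 = 3953.43 m/s
MR = exp(6014 / 3953.43) = 4.578

4.578


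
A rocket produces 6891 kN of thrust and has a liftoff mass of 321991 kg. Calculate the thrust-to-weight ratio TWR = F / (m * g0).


TWR = 6891000 / (321991 * 9.81) = 2.18

2.18


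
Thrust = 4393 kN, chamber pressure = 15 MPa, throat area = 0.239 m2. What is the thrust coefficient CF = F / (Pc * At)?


CF = 4393000 / (15e6 * 0.239) = 1.23

1.23


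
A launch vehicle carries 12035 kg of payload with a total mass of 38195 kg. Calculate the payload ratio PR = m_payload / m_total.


PR = 12035 / 38195 = 0.3151

0.3151


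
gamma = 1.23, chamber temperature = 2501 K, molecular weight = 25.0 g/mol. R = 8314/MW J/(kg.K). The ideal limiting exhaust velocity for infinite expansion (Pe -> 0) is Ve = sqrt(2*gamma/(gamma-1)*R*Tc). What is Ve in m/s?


R = 8314 / 25.0 = 332.56 J/(kg.K)
Ve = sqrt(2 * 1.23 / (1.23 - 1) * 332.56 * 2501) = 2983 m/s

2983 m/s


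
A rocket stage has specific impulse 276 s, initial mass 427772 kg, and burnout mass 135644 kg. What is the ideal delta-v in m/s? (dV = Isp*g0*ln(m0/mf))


Ve = 276 * 9.81 = 2707.56 m/s
dV = 2707.56 * ln(427772/135644) = 3110 m/s

3110 m/s


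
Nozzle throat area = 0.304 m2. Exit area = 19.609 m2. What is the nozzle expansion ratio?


AR = 19.609 / 0.304 = 64.5

64.5


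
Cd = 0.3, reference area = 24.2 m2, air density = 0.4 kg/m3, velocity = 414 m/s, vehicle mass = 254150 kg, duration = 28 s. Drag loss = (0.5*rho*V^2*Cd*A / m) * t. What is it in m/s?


D = 0.5 * 0.4 * 414^2 * 0.3 * 24.2 = 248866.99 N
a = 248866.99 / 254150 = 0.9792 m/s2
dV = 0.9792 * 28 = 27.4 m/s

27.4 m/s


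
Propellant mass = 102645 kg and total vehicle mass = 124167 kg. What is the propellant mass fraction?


PMF = 102645 / 124167 = 0.827

0.827


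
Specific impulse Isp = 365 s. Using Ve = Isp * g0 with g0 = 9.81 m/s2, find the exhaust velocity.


Ve = Isp * g0 = 365 * 9.81 = 3580.7 m/s

3580.7 m/s


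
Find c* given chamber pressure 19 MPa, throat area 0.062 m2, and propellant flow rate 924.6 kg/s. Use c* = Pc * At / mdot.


c* = 19e6 * 0.062 / 924.6 = 1274 m/s

1274 m/s


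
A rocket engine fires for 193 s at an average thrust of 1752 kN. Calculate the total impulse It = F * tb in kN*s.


It = 1752 * 193 = 338136 kN*s

338136 kN*s


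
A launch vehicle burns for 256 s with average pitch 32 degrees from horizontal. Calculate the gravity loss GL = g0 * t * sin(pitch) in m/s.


GL = 9.81 * 256 * sin(32 deg) = 1331 m/s

1331 m/s


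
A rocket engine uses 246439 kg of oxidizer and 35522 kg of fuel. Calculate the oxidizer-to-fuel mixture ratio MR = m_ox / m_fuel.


MR = 246439 / 35522 = 6.94

6.94


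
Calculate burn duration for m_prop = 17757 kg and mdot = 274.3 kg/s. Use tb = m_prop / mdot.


tb = 17757 / 274.3 = 64.7 s

64.7 s


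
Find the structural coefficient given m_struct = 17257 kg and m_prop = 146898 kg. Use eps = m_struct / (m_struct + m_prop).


eps = 17257 / (17257 + 146898) = 0.1051

0.1051


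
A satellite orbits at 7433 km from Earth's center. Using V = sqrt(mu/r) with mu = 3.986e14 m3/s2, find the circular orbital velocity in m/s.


V = sqrt(3.986e14 / 7433000) = 7323 m/s

7323 m/s


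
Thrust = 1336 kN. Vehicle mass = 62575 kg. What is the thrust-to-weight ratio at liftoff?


TWR = 1336000 / (62575 * 9.81) = 2.18

2.18


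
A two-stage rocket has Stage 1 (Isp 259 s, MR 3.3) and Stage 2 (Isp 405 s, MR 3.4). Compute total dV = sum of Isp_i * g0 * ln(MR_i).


dV1 = 259 * 9.81 * ln(3.3) = 3033.5 m/s
dV2 = 405 * 9.81 * ln(3.4) = 4862.1 m/s
Total dV = 3033.5 + 4862.1 = 7895.6 m/s ~ 7896 m/s

7896 m/s


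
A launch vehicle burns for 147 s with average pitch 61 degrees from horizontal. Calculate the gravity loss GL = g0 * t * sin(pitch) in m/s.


GL = 9.81 * 147 * sin(61 deg) = 1261 m/s

1261 m/s


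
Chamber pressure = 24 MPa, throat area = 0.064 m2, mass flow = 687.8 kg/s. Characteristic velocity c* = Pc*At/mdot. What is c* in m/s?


c* = 24e6 * 0.064 / 687.8 = 2233 m/s

2233 m/s


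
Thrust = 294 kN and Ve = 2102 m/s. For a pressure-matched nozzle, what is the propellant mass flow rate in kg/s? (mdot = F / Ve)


mdot = F / Ve = 294000 / 2102 = 139.9 kg/s

139.9 kg/s


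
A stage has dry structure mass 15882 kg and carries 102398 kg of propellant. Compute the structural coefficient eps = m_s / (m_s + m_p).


eps = 15882 / (15882 + 102398) = 0.1343

0.1343


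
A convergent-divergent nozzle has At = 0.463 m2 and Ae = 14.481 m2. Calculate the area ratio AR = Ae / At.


AR = 14.481 / 0.463 = 31.3

31.3


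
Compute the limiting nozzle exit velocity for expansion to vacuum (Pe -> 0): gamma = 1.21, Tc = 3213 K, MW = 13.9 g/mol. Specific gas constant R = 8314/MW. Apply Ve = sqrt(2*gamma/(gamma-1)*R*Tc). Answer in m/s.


R = 8314 / 13.9 = 598.13 J/(kg.K)
Ve = sqrt(2 * 1.21 / (1.21 - 1) * 598.13 * 3213) = 4706 m/s

4706 m/s


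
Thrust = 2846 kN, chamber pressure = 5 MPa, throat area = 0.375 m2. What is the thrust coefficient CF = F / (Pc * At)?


CF = 2846000 / (5e6 * 0.375) = 1.52

1.52


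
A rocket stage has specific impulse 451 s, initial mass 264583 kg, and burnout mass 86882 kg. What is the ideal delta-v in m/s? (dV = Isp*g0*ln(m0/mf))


Ve = 451 * 9.81 = 4424.31 m/s
dV = 4424.31 * ln(264583/86882) = 4927 m/s

4927 m/s


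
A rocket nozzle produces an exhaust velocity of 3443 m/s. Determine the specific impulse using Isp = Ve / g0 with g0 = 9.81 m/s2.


Isp = Ve / g0 = 3443 / 9.81 = 351.0 s

351.0 s


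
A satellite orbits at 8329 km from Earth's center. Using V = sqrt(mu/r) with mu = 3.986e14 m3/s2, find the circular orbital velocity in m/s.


V = sqrt(3.986e14 / 8329000) = 6918 m/s

6918 m/s


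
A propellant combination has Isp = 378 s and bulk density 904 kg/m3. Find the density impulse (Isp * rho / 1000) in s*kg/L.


rho*Isp = 378 * 904 / 1000 = 342 s*kg/L

342 s*kg/L


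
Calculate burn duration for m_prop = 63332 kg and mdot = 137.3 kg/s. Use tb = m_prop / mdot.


tb = 63332 / 137.3 = 461.3 s

461.3 s


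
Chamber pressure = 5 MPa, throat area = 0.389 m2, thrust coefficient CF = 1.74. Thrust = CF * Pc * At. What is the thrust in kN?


F = 1.74 * 5e6 * 0.389 = 3.3843e+06 N = 3384.3 kN

3384.3 kN


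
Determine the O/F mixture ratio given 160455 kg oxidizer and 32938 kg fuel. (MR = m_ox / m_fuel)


MR = 160455 / 32938 = 4.87

4.87


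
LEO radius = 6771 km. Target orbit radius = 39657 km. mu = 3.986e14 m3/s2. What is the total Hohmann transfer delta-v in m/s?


V1 = sqrt(mu/r1) = 7672.59 m/s
dV1 = V1*(sqrt(2*r2/(r1+r2)) - 1) = 2355.7 m/s
V2 = sqrt(mu/r2) = 3170.36 m/s
dV2 = V2*(1 - sqrt(2*r1/(r1+r2))) = 1458.14 m/s
Total dV = 3814 m/s

3814 m/s


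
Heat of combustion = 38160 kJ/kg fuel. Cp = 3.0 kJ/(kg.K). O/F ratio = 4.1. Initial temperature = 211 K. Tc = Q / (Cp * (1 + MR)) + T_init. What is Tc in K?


Tc = 38160 / (3.0 * (1 + 4.1)) + 211 = 2705 K

2705 K


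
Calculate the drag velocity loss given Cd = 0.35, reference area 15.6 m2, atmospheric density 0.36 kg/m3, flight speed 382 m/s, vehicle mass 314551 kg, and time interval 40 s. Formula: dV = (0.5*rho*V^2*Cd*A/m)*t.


D = 0.5 * 0.36 * 382^2 * 0.35 * 15.6 = 143414.11 N
a = 143414.11 / 314551 = 0.4559 m/s2
dV = 0.4559 * 40 = 18.2 m/s

18.2 m/s


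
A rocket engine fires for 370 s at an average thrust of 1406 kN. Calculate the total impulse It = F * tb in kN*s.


It = 1406 * 370 = 520220 kN*s

520220 kN*s


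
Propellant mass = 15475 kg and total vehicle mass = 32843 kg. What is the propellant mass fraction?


PMF = 15475 / 32843 = 0.471

0.471


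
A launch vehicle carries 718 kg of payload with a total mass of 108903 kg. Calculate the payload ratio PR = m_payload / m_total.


PR = 718 / 108903 = 0.0066

0.0066


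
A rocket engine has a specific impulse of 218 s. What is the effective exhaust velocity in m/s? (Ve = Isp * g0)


Ve = Isp * g0 = 218 * 9.81 = 2138.6 m/s

2138.6 m/s


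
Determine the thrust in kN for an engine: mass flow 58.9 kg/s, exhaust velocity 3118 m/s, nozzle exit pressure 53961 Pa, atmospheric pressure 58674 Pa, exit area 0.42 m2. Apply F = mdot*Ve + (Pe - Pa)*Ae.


F = 58.9 * 3118 + (53961 - 58674) * 0.42 = 181671.0 N = 181.7 kN

181.7 kN


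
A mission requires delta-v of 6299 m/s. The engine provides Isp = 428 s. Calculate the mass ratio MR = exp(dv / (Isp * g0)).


Ve = 428 * 9.81 = 4198.68 m/s
MR = exp(6299 / 4198.68) = 4.483

4.483


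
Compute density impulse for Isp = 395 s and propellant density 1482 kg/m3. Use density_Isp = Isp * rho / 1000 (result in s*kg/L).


rho*Isp = 395 * 1482 / 1000 = 585 s*kg/L

585 s*kg/L


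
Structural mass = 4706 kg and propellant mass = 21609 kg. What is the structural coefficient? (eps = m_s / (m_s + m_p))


eps = 4706 / (4706 + 21609) = 0.1788

0.1788


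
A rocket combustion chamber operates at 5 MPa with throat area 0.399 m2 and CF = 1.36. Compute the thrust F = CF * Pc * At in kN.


F = 1.36 * 5e6 * 0.399 = 2.7132e+06 N = 2713.2 kN

2713.2 kN


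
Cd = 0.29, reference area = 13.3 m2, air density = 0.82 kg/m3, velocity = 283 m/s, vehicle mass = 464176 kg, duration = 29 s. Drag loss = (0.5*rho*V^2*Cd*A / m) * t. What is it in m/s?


D = 0.5 * 0.82 * 283^2 * 0.29 * 13.3 = 126650.34 N
a = 126650.34 / 464176 = 0.2728 m/s2
dV = 0.2728 * 29 = 7.9 m/s

7.9 m/s


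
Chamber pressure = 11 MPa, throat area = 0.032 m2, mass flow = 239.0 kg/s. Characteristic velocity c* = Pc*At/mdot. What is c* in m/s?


c* = 11e6 * 0.032 / 239.0 = 1473 m/s

1473 m/s


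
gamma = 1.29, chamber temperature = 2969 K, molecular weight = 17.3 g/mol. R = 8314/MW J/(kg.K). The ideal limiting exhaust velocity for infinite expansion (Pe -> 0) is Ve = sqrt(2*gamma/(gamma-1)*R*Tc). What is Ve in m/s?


R = 8314 / 17.3 = 480.58 J/(kg.K)
Ve = sqrt(2 * 1.29 / (1.29 - 1) * 480.58 * 2969) = 3563 m/s

3563 m/s


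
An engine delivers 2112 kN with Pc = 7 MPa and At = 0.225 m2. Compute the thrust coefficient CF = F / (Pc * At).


CF = 2112000 / (7e6 * 0.225) = 1.34

1.34


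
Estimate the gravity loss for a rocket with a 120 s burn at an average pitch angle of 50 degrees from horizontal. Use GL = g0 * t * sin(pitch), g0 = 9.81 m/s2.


GL = 9.81 * 120 * sin(50 deg) = 902 m/s

902 m/s


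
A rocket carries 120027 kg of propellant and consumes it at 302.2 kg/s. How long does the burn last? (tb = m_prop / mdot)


tb = 120027 / 302.2 = 397.2 s

397.2 s


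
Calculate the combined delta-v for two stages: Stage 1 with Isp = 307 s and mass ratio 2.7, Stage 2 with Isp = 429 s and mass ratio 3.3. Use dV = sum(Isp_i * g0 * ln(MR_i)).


dV1 = 307 * 9.81 * ln(2.7) = 2991.3 m/s
dV2 = 429 * 9.81 * ln(3.3) = 5024.6 m/s
Total dV = 2991.3 + 5024.6 = 8015.9 m/s ~ 8016 m/s

8016 m/s


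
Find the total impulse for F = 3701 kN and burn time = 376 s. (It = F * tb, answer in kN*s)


It = 3701 * 376 = 1391576 kN*s

1391576 kN*s


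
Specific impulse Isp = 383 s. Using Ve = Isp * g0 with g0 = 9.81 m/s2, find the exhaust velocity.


Ve = Isp * g0 = 383 * 9.81 = 3757.2 m/s

3757.2 m/s


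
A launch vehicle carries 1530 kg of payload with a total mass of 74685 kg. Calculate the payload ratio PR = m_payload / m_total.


PR = 1530 / 74685 = 0.0205

0.0205


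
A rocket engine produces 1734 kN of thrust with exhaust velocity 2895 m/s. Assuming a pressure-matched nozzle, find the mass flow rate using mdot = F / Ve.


mdot = F / Ve = 1734000 / 2895 = 599.0 kg/s

599.0 kg/s


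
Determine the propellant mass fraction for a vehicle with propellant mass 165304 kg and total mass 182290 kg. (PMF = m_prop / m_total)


PMF = 165304 / 182290 = 0.907

0.907


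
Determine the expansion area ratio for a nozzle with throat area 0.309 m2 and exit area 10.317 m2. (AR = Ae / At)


AR = 10.317 / 0.309 = 33.4

33.4


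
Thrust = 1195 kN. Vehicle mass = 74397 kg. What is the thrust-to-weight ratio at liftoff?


TWR = 1195000 / (74397 * 9.81) = 1.64

1.64


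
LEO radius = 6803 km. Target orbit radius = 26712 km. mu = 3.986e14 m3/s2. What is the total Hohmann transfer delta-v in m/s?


V1 = sqrt(mu/r1) = 7654.53 m/s
dV1 = V1*(sqrt(2*r2/(r1+r2)) - 1) = 2009.7 m/s
V2 = sqrt(mu/r2) = 3862.92 m/s
dV2 = V2*(1 - sqrt(2*r1/(r1+r2))) = 1401.64 m/s
Total dV = 3411 m/s

3411 m/s


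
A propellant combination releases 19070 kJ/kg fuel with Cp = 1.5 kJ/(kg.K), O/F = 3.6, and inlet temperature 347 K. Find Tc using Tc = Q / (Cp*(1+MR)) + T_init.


Tc = 19070 / (1.5 * (1 + 3.6)) + 347 = 3111 K

3111 K


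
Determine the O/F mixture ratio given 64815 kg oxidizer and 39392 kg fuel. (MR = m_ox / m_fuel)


MR = 64815 / 39392 = 1.65

1.65


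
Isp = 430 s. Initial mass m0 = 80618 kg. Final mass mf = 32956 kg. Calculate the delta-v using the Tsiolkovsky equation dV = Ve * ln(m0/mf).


Ve = 430 * 9.81 = 4218.3 m/s
dV = 4218.3 * ln(80618/32956) = 3773 m/s

3773 m/s


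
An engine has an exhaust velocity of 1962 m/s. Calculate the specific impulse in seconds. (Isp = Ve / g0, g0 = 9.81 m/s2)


Isp = Ve / g0 = 1962 / 9.81 = 200.0 s

200.0 s


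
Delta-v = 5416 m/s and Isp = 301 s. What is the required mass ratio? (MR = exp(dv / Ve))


Ve = 301 * 9.81 = 2952.81 m/s
MR = exp(5416 / 2952.81) = 6.26

6.26


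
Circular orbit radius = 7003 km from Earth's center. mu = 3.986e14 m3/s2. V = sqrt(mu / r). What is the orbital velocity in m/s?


V = sqrt(3.986e14 / 7003000) = 7544 m/s

7544 m/s


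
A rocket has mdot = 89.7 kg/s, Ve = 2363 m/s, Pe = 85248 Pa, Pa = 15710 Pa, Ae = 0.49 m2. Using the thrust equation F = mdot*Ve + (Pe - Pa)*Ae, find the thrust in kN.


F = 89.7 * 2363 + (85248 - 15710) * 0.49 = 246035.0 N = 246.0 kN

246.0 kN


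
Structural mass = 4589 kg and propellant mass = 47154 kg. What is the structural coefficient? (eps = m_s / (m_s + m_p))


eps = 4589 / (4589 + 47154) = 0.0887

0.0887


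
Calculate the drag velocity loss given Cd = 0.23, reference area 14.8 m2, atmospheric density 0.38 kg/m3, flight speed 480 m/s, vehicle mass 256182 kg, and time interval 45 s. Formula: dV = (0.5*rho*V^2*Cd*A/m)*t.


D = 0.5 * 0.38 * 480^2 * 0.23 * 14.8 = 149013.5 N
a = 149013.5 / 256182 = 0.5817 m/s2
dV = 0.5817 * 45 = 26.2 m/s

26.2 m/s


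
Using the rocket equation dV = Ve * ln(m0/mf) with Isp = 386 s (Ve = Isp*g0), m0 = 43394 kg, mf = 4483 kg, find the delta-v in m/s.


Ve = 386 * 9.81 = 3786.66 m/s
dV = 3786.66 * ln(43394/4483) = 8596 m/s

8596 m/s


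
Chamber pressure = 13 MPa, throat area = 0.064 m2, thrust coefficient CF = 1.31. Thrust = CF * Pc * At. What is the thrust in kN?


F = 1.31 * 13e6 * 0.064 = 1.0899e+06 N = 1089.9 kN

1089.9 kN


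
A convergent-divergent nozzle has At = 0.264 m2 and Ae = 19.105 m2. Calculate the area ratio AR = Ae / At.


AR = 19.105 / 0.264 = 72.4

72.4


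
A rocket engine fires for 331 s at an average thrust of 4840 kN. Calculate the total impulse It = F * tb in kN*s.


It = 4840 * 331 = 1602040 kN*s

1602040 kN*s


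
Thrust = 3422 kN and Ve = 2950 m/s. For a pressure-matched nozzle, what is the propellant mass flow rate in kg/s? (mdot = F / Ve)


mdot = F / Ve = 3422000 / 2950 = 1160.0 kg/s

1160.0 kg/s


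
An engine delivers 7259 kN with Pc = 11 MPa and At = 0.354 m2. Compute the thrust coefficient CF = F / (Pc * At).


CF = 7259000 / (11e6 * 0.354) = 1.86

1.86


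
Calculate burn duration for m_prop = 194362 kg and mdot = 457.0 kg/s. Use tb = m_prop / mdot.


tb = 194362 / 457.0 = 425.3 s

425.3 s


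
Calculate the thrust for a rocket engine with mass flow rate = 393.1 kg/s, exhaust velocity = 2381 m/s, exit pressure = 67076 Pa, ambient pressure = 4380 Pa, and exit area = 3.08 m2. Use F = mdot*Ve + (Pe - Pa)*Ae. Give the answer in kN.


F = 393.1 * 2381 + (67076 - 4380) * 3.08 = 1.1291e+06 N = 1129.1 kN

1129.1 kN


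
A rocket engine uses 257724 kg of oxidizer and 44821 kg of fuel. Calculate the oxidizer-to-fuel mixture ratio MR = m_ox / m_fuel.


MR = 257724 / 44821 = 5.75

5.75


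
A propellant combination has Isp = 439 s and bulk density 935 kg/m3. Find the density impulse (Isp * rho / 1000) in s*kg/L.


rho*Isp = 439 * 935 / 1000 = 410 s*kg/L

410 s*kg/L


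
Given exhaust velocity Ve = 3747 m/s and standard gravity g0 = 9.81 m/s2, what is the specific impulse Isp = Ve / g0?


Isp = Ve / g0 = 3747 / 9.81 = 382.0 s

382.0 s


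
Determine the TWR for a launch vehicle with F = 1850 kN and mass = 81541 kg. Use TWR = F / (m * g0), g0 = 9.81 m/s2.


TWR = 1850000 / (81541 * 9.81) = 2.31

2.31


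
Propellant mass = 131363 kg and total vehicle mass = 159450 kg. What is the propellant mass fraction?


PMF = 131363 / 159450 = 0.824

0.824


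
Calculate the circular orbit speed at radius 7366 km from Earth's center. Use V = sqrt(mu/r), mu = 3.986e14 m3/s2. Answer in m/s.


V = sqrt(3.986e14 / 7366000) = 7356 m/s

7356 m/s


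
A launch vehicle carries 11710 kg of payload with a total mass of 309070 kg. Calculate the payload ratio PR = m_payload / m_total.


PR = 11710 / 309070 = 0.0379

0.0379


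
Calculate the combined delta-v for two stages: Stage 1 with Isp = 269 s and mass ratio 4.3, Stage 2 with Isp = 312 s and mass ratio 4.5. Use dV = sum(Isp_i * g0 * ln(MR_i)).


dV1 = 269 * 9.81 * ln(4.3) = 3849.1 m/s
dV2 = 312 * 9.81 * ln(4.5) = 4603.6 m/s
Total dV = 3849.1 + 4603.6 = 8452.7 m/s ~ 8453 m/s

8453 m/s


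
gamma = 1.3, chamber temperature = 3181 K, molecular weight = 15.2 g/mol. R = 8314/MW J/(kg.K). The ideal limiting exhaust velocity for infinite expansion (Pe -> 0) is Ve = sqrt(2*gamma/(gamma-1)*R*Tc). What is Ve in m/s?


R = 8314 / 15.2 = 546.97 J/(kg.K)
Ve = sqrt(2 * 1.3 / (1.3 - 1) * 546.97 * 3181) = 3883 m/s

3883 m/s


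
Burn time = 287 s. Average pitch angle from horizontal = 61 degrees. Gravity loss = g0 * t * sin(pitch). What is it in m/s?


GL = 9.81 * 287 * sin(61 deg) = 2462 m/s

2462 m/s


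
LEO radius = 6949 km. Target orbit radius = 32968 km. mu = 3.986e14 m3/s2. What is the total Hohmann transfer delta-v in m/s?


V1 = sqrt(mu/r1) = 7573.69 m/s
dV1 = V1*(sqrt(2*r2/(r1+r2)) - 1) = 2160.28 m/s
V2 = sqrt(mu/r2) = 3477.14 m/s
dV2 = V2*(1 - sqrt(2*r1/(r1+r2))) = 1425.41 m/s
Total dV = 3586 m/s

3586 m/s


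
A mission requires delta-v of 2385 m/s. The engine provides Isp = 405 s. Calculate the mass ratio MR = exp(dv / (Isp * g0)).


Ve = 405 * 9.81 = 3973.05 m/s
MR = exp(2385 / 3973.05) = 1.823

1.823


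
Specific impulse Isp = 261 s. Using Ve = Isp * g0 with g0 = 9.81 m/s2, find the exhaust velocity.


Ve = Isp * g0 = 261 * 9.81 = 2560.4 m/s

2560.4 m/s


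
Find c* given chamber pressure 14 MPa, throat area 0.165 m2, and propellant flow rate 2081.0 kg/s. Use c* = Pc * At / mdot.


c* = 14e6 * 0.165 / 2081.0 = 1110 m/s

1110 m/s


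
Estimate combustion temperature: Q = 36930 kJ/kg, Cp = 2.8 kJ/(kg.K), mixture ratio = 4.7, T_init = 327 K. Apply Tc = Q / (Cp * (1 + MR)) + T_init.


Tc = 36930 / (2.8 * (1 + 4.7)) + 327 = 2641 K

2641 K


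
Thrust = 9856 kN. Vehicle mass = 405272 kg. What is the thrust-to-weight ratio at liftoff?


TWR = 9856000 / (405272 * 9.81) = 2.48

2.48


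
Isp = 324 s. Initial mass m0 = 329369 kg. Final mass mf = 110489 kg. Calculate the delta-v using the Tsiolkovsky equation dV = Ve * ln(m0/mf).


Ve = 324 * 9.81 = 3178.44 m/s
dV = 3178.44 * ln(329369/110489) = 3472 m/s

3472 m/s


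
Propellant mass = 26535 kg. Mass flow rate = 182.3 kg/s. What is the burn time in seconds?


tb = 26535 / 182.3 = 145.6 s

145.6 s


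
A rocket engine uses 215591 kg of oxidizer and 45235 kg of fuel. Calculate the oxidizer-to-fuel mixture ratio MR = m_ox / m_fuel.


MR = 215591 / 45235 = 4.77

4.77


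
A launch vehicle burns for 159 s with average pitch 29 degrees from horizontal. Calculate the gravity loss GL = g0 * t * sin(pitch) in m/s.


GL = 9.81 * 159 * sin(29 deg) = 756 m/s

756 m/s


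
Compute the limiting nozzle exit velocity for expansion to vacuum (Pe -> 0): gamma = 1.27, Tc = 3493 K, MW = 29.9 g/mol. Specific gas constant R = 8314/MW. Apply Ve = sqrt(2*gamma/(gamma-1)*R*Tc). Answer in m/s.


R = 8314 / 29.9 = 278.06 J/(kg.K)
Ve = sqrt(2 * 1.27 / (1.27 - 1) * 278.06 * 3493) = 3023 m/s

3023 m/s


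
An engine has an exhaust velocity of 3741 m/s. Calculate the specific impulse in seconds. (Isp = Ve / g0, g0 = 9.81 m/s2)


Isp = Ve / g0 = 3741 / 9.81 = 381.3 s

381.3 s


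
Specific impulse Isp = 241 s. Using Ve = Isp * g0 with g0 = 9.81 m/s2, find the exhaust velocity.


Ve = Isp * g0 = 241 * 9.81 = 2364.2 m/s

2364.2 m/s


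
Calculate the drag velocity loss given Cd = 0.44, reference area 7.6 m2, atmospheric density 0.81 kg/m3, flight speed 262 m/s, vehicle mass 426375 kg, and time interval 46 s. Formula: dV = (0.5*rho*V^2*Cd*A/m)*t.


D = 0.5 * 0.81 * 262^2 * 0.44 * 7.6 = 92965.94 N
a = 92965.94 / 426375 = 0.218 m/s2
dV = 0.218 * 46 = 10.0 m/s

10.0 m/s


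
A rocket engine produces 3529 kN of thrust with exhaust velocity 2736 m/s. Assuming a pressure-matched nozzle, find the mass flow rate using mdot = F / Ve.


mdot = F / Ve = 3529000 / 2736 = 1289.8 kg/s

1289.8 kg/s


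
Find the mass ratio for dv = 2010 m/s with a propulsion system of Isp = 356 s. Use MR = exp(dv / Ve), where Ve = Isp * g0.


Ve = 356 * 9.81 = 3492.36 m/s
MR = exp(2010 / 3492.36) = 1.778

1.778


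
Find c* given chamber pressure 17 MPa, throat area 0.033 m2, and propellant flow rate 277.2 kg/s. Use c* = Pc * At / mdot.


c* = 17e6 * 0.033 / 277.2 = 2024 m/s

2024 m/s


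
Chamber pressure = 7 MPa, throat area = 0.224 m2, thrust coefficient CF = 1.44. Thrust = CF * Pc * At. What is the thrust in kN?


F = 1.44 * 7e6 * 0.224 = 2.2579e+06 N = 2257.9 kN

2257.9 kN


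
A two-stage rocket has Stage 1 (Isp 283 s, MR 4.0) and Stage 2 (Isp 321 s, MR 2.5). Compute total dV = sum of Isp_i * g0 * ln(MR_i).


dV1 = 283 * 9.81 * ln(4.0) = 3848.7 m/s
dV2 = 321 * 9.81 * ln(2.5) = 2885.4 m/s
Total dV = 3848.7 + 2885.4 = 6734.1 m/s ~ 6734 m/s

6734 m/s


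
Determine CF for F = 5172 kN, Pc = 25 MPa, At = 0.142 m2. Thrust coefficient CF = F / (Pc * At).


CF = 5172000 / (25e6 * 0.142) = 1.46

1.46


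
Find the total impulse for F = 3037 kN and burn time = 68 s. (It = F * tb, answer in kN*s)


It = 3037 * 68 = 206516 kN*s

206516 kN*s


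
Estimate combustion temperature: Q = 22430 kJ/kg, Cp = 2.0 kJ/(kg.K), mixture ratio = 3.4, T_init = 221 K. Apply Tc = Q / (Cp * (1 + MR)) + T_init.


Tc = 22430 / (2.0 * (1 + 3.4)) + 221 = 2770 K

2770 K


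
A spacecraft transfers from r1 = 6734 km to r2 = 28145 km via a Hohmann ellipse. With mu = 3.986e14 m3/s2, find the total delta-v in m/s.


V1 = sqrt(mu/r1) = 7693.64 m/s
dV1 = V1*(sqrt(2*r2/(r1+r2)) - 1) = 2080.21 m/s
V2 = sqrt(mu/r2) = 3763.29 m/s
dV2 = V2*(1 - sqrt(2*r1/(r1+r2))) = 1424.79 m/s
Total dV = 3505 m/s

3505 m/s


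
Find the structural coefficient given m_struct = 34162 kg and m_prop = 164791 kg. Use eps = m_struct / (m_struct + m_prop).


eps = 34162 / (34162 + 164791) = 0.1717

0.1717


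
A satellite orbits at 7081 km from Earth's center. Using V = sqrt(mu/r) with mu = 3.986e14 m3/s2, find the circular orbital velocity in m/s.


V = sqrt(3.986e14 / 7081000) = 7503 m/s

7503 m/s


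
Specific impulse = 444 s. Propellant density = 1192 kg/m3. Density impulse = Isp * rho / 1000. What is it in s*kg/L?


rho*Isp = 444 * 1192 / 1000 = 529 s*kg/L

529 s*kg/L


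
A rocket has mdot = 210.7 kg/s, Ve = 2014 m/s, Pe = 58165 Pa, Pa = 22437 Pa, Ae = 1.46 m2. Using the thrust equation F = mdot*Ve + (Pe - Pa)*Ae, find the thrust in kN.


F = 210.7 * 2014 + (58165 - 22437) * 1.46 = 476513.0 N = 476.5 kN

476.5 kN


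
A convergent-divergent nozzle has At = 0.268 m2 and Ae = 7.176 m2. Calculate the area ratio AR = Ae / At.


AR = 7.176 / 0.268 = 26.8

26.8


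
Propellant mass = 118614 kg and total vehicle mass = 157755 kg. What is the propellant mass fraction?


PMF = 118614 / 157755 = 0.752

0.752


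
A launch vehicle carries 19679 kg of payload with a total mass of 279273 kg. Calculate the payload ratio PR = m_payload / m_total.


PR = 19679 / 279273 = 0.0705

0.0705


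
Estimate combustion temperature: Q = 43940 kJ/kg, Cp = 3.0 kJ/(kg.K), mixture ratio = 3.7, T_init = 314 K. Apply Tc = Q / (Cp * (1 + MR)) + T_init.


Tc = 43940 / (3.0 * (1 + 3.7)) + 314 = 3430 K

3430 K


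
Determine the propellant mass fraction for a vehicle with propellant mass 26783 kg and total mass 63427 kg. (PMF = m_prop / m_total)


PMF = 26783 / 63427 = 0.422

0.422


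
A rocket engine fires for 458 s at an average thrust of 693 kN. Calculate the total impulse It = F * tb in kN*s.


It = 693 * 458 = 317394 kN*s

317394 kN*s


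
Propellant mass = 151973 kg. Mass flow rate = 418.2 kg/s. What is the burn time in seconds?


tb = 151973 / 418.2 = 363.4 s

363.4 s


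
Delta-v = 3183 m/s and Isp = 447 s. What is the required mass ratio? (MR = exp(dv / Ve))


Ve = 447 * 9.81 = 4385.07 m/s
MR = exp(3183 / 4385.07) = 2.067

2.067


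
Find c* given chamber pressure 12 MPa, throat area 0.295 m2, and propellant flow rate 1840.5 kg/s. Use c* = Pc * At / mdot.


c* = 12e6 * 0.295 / 1840.5 = 1923 m/s

1923 m/s


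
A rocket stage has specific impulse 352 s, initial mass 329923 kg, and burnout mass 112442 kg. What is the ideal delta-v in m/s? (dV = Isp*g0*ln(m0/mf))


Ve = 352 * 9.81 = 3453.12 m/s
dV = 3453.12 * ln(329923/112442) = 3717 m/s

3717 m/s


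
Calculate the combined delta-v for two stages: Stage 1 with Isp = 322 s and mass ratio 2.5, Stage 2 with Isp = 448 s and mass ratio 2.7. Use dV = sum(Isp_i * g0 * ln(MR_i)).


dV1 = 322 * 9.81 * ln(2.5) = 2894.4 m/s
dV2 = 448 * 9.81 * ln(2.7) = 4365.2 m/s
Total dV = 2894.4 + 4365.2 = 7259.6 m/s ~ 7260 m/s

7260 m/s


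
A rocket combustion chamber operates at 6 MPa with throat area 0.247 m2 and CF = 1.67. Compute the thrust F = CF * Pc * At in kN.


F = 1.67 * 6e6 * 0.247 = 2.4749e+06 N = 2474.9 kN

2474.9 kN


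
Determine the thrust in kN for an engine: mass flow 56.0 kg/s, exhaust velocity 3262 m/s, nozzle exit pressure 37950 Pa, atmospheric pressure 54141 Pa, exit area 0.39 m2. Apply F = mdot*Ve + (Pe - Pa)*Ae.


F = 56.0 * 3262 + (37950 - 54141) * 0.39 = 176358.0 N = 176.4 kN

176.4 kN


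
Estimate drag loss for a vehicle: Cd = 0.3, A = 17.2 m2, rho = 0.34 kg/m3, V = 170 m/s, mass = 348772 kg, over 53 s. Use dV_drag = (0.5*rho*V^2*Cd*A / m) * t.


D = 0.5 * 0.34 * 170^2 * 0.3 * 17.2 = 25351.08 N
a = 25351.08 / 348772 = 0.0727 m/s2
dV = 0.0727 * 53 = 3.9 m/s

3.9 m/s


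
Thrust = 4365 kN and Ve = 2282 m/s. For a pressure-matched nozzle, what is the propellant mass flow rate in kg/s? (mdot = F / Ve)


mdot = F / Ve = 4365000 / 2282 = 1912.8 kg/s

1912.8 kg/s


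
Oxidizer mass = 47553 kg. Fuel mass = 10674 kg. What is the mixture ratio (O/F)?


MR = 47553 / 10674 = 4.46

4.46


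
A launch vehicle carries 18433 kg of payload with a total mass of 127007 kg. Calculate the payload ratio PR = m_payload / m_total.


PR = 18433 / 127007 = 0.1451

0.1451


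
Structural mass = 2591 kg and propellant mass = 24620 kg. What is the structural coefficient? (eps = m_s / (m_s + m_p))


eps = 2591 / (2591 + 24620) = 0.0952

0.0952


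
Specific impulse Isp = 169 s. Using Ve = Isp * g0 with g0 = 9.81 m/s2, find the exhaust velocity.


Ve = Isp * g0 = 169 * 9.81 = 1657.9 m/s

1657.9 m/s


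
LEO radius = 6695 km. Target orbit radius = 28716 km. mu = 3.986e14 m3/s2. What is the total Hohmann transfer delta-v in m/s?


V1 = sqrt(mu/r1) = 7716.02 m/s
dV1 = V1*(sqrt(2*r2/(r1+r2)) - 1) = 2110.53 m/s
V2 = sqrt(mu/r2) = 3725.69 m/s
dV2 = V2*(1 - sqrt(2*r1/(r1+r2))) = 1434.67 m/s
Total dV = 3545 m/s

3545 m/s


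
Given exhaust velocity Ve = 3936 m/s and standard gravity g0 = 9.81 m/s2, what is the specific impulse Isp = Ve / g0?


Isp = Ve / g0 = 3936 / 9.81 = 401.2 s

401.2 s


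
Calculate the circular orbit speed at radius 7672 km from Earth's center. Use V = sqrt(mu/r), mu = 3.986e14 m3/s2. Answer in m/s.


V = sqrt(3.986e14 / 7672000) = 7208 m/s

7208 m/s


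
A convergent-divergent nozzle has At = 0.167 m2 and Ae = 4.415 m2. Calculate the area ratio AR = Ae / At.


AR = 4.415 / 0.167 = 26.4

26.4


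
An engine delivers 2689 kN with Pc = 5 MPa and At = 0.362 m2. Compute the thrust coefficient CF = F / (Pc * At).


CF = 2689000 / (5e6 * 0.362) = 1.49

1.49


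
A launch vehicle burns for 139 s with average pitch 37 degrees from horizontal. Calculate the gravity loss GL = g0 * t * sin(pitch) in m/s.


GL = 9.81 * 139 * sin(37 deg) = 821 m/s

821 m/s


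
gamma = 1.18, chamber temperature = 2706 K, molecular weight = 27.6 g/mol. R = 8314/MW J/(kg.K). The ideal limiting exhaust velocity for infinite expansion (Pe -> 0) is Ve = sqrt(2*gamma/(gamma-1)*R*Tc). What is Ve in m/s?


R = 8314 / 27.6 = 301.23 J/(kg.K)
Ve = sqrt(2 * 1.18 / (1.18 - 1) * 301.23 * 2706) = 3269 m/s

3269 m/s


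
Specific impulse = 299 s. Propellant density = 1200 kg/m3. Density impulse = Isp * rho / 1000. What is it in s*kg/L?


rho*Isp = 299 * 1200 / 1000 = 359 s*kg/L

359 s*kg/L


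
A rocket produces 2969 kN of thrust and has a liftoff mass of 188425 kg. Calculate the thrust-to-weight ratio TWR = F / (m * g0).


TWR = 2969000 / (188425 * 9.81) = 1.61

1.61


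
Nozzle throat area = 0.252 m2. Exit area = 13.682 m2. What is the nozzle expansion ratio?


AR = 13.682 / 0.252 = 54.3

54.3


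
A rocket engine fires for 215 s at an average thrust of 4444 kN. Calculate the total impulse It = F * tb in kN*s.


It = 4444 * 215 = 955460 kN*s

955460 kN*s


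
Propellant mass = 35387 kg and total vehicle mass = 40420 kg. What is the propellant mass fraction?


PMF = 35387 / 40420 = 0.875

0.875


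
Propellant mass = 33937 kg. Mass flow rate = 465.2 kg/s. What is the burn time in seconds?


tb = 33937 / 465.2 = 73.0 s

73.0 s


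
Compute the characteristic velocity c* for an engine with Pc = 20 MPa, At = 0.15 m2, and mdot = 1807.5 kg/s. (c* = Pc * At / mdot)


c* = 20e6 * 0.15 / 1807.5 = 1660 m/s

1660 m/s


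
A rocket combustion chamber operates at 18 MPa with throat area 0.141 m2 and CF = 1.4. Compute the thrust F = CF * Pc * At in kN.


F = 1.4 * 18e6 * 0.141 = 3.5532e+06 N = 3553.2 kN

3553.2 kN


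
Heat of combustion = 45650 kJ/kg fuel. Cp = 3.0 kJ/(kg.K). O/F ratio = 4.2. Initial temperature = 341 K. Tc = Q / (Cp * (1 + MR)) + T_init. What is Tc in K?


Tc = 45650 / (3.0 * (1 + 4.2)) + 341 = 3267 K

3267 K


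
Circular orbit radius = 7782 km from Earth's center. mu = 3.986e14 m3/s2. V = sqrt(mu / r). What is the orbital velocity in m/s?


V = sqrt(3.986e14 / 7782000) = 7157 m/s

7157 m/s


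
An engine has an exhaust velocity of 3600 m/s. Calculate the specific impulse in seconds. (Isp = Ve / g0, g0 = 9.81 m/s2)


Isp = Ve / g0 = 3600 / 9.81 = 367.0 s

367.0 s


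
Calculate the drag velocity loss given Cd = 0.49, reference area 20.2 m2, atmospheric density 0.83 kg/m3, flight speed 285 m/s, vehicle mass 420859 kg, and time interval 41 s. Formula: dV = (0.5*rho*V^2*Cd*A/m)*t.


D = 0.5 * 0.83 * 285^2 * 0.49 * 20.2 = 333645.5 N
a = 333645.5 / 420859 = 0.7928 m/s2
dV = 0.7928 * 41 = 32.5 m/s

32.5 m/s


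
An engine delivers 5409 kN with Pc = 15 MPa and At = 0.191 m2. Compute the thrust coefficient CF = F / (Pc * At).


CF = 5409000 / (15e6 * 0.191) = 1.89

1.89


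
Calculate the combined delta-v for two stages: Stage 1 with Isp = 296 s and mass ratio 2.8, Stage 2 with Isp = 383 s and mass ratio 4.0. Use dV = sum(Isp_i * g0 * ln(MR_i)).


dV1 = 296 * 9.81 * ln(2.8) = 2989.8 m/s
dV2 = 383 * 9.81 * ln(4.0) = 5208.6 m/s
Total dV = 2989.8 + 5208.6 = 8198.4 m/s ~ 8198 m/s

8198 m/s


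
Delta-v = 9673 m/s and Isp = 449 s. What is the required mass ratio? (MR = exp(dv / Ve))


Ve = 449 * 9.81 = 4404.69 m/s
MR = exp(9673 / 4404.69) = 8.99

8.99


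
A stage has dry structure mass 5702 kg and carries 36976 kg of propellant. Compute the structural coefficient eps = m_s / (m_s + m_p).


eps = 5702 / (5702 + 36976) = 0.1336

0.1336


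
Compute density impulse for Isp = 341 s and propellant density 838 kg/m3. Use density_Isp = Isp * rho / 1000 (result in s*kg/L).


rho*Isp = 341 * 838 / 1000 = 286 s*kg/L

286 s*kg/L


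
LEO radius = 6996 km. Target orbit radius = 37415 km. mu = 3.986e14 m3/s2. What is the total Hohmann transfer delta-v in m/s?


V1 = sqrt(mu/r1) = 7548.21 m/s
dV1 = V1*(sqrt(2*r2/(r1+r2)) - 1) = 2249.77 m/s
V2 = sqrt(mu/r2) = 3263.97 m/s
dV2 = V2*(1 - sqrt(2*r1/(r1+r2))) = 1431.9 m/s
Total dV = 3682 m/s

3682 m/s


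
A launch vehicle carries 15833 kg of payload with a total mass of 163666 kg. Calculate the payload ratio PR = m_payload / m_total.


PR = 15833 / 163666 = 0.0967

0.0967


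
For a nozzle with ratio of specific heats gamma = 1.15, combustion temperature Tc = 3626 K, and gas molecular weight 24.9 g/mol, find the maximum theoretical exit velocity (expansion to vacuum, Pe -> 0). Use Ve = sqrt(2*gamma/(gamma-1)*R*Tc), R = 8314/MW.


R = 8314 / 24.9 = 333.9 J/(kg.K)
Ve = sqrt(2 * 1.15 / (1.15 - 1) * 333.9 * 3626) = 4309 m/s

4309 m/s
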